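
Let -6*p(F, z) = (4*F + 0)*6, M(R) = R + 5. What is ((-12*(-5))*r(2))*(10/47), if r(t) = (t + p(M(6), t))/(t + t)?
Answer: -6300/47 ≈ -134.04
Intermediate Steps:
M(R) = 5 + R
p(F, z) = -4*F (p(F, z) = -(4*F + 0)*6/6 = -4*F*6/6 = -4*F)
r(t) = (-44 + t)/(2*t) (r(t) = (t - 4*(5 + 6))/(t + t) = (t - 4*11)/((2*t)) = (t - 44)*(1/(2*t)) = (-44 + t)*(1/(2*t)) = (-44 + t)/(2*t))
((-12*(-5))*r(2))*(10/47) = ((-12*(-5))*((1/2)*(-44 + 2)/2))*(10/47) = (60*((1/2)*(1/2)*(-42)))*(10*(1/47)) = (60*(-21/2))*(10/47) = -630*10/47 = -6300/47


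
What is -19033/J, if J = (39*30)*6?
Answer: -19033/7020 ≈ -2.7113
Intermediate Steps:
J = 7020 (J = 1170*6 = 7020)
-19033/J = -19033/7020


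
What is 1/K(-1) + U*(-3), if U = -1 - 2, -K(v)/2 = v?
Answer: 19/2 ≈ 9.5000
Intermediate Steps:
K(v) = -2*v
U = -3
1/K(-1) + U*(-3) = 1/(-2*(-1)) - 3*(-3) = 1/2 + 9 = 19/2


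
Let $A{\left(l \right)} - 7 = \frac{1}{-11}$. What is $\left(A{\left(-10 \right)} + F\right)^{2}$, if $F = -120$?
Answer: $\frac{1547536}{121} \approx 12790.0$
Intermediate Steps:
$A{\left(l \right)} = \frac{76}{11}$ ($A{\left(l \right)} = 7 + \frac{1}{-11} = 7 - \frac{1}{11} = \frac{76}{11}$)
$\left(A{\left(-10 \right)} + F\right)^{2} = \left(\frac{76}{11} - 120\right)^{2} = \left(- \frac{1244}{11}\right)^{2} = \frac{1547536}{121}$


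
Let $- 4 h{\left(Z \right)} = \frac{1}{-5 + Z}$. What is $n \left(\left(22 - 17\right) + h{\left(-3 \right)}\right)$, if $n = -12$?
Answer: $- \frac{483}{8} \approx -60.375$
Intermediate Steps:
$h{\left(Z \right)} = - \frac{1}{4 \left(-5 + Z\right)}$
$n \left(\left(22 - 17\right) + h{\left(-3 \right)}\right) = - 12 \left(\left(22 - 17\right) - \frac{1}{-20 + 4 \left(-3\right)}\right) = - 12 \left(5 - \frac{1}{-20 - 12}\right) = - 12 \left(5 - \frac{1}{-32}\right) = - 12 \left(5 - - \frac{1}{32}\right) = - 12 \left(5 + \frac{1}{32}\right) = \left(-12\right) \frac{161}{32} = - \frac{483}{8}$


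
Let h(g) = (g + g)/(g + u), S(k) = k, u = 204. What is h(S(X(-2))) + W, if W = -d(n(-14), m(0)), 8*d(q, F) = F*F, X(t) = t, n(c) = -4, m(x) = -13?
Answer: -17085/808 ≈ -21.145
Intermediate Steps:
d(q, F) = F**2/8 (d(q, F) = (F*F)/8 = F**2/8)
h(g) = 2*g/(204 + g) (h(g) = (g + g)/(g + 204) = (2*g)/(204 + g) = 2*g/(204 + g))
W = -169/8 (W = -(-13)**2/8 = -169/8 ≈ -21.125)
h(S(X(-2))) + W = 2*(-2)/(204 - 2) - 169/8 = 2*(-2)/202 - 169/8 = 2*(-2)*(1/202) - 169/8 = -2/101 - 169/8 = -17085/808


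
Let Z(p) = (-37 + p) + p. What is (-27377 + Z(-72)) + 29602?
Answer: 2044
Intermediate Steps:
Z(p) = -37 + 2*p
(-27377 + Z(-72)) + 29602 = (-27377 + (-37 + 2*(-72))) + 29602 = (-27377 + (-37 - 144)) + 29602 = (-27377 - 181) + 29602 = -27558 + 29602 = 2044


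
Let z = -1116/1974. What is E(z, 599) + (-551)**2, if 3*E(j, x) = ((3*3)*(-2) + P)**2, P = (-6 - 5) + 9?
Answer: 911203/3 ≈ 3.0373e+5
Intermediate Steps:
z = -186/329 (z = -1116*1/1974 = -186/329 ≈ -0.56535)
P = -2 (P = -11 + 9 = -2)
E(j, x) = 400/3 (E(j, x) = ((3*3)*(-2) - 2)**2/3 = (9*(-2) - 2)**2/3 = (-18 - 2)**2/3 = (1/3)*(-20)**2 = (1/3)*400 = 400/3)
E(z, 599) + (-551)**2 = 400/3 + (-551)**2 = 400/3 + 303601 = 911203/3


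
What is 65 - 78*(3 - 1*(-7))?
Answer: -715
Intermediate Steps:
65 - 78*(3 - 1*(-7)) = 65 - 78*(3 + 7) = 65 - 78*10 = 65 - 780 = -715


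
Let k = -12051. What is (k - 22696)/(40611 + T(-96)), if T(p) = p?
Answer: -34747/40515 ≈ -0.85763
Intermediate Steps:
(k - 22696)/(40611 + T(-96)) = (-12051 - 22696)/(40611 - 96) = -34747/40515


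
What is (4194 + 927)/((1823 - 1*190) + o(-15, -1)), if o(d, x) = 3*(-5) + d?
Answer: 5121/1603 ≈ 3.1946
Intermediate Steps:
o(d, x) = -15 + d
(4194 + 927)/((1823 - 1*190) + o(-15, -1)) = (4194 + 927)/((1823 - 1*190) + (-15 - 15)) = 5121/((1823 - 190) - 30) = 5121/(1633 - 30) = 5121/1603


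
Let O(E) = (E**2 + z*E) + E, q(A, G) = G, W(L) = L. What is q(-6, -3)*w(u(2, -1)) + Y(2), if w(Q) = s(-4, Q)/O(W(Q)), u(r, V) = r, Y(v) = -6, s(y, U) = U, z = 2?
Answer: -33/5 ≈ -6.6000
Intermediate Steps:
O(E) = E**2 + 3*E (O(E) = (E**2 + 2*E) + E = E**2 + 3*E)
w(Q) = 1/(3 + Q) (w(Q) = Q/((Q*(3 + Q))) = Q*(1/(Q*(3 + Q))) = 1/(3 + Q))
q(-6, -3)*w(u(2, -1)) + Y(2) = -3/(3 + 2) - 6 = -3/5 - 6 = -33/5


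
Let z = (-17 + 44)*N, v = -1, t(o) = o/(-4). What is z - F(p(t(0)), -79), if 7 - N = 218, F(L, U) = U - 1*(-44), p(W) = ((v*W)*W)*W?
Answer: -5662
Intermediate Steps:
t(o) = -o/4 (t(o) = o*(-¼) = -o/4)
p(W) = -W³ (p(W) = ((-W)*W)*W = (-W²)*W = -W³)
F(L, U) = 44 + U (F(L, U) = U + 44 = 44 + U)
N = -211 (N = 7 - 1*218 = 7 - 218 = -211)
z = -5697 (z = (-17 + 44)*(-211) = 27*(-211) = -5697)
z - F(p(t(0)), -79) = -5697 - (44 - 79) = -5697 - 1*(-35) = -5697 + 35 = -5662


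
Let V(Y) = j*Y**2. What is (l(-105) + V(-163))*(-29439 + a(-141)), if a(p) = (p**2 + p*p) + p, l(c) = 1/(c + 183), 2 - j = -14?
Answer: 56269317761/13 ≈ 4.3284e+9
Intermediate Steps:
j = 16 (j = 2 - 1*(-14) = 2 + 14 = 16)
V(Y) = 16*Y**2
l(c) = 1/(183 + c)
a(p) = p + 2*p**2 (a(p) = (p**2 + p**2) + p = 2*p**2 + p = p + 2*p**2)
(l(-105) + V(-163))*(-29439 + a(-141)) = (1/(183 - 105) + 16*(-163)**2)*(-29439 - 141*(1 + 2*(-141))) = (1/78 + 16*26569)*(-29439 - 141*(1 - 282)) = (1/78 + 425104)*(-29439 - 141*(-281)) = 33158113*(-29439 + 39621)/78 = (33158113/78)*10182 = 56269317761/13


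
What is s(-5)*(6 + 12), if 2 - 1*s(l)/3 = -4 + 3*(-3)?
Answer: 810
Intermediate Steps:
s(l) = 45 (s(l) = 6 - 3*(-4 + 3*(-3)) = 6 - 3*(-4 - 9) = 6 - 3*(-13) = 6 + 39 = 45)
s(-5)*(6 + 12) = 45*(6 + 12) = 45*18 = 810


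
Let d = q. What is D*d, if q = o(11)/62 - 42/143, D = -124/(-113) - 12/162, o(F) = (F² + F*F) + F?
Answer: 52410575/13525083 ≈ 3.8751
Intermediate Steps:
o(F) = F + 2*F² (o(F) = (F² + F²) + F = 2*F² + F = F + 2*F²)
D = 3122/3051 (D = -124*(-1/113) - 12*1/162 = 124/113 - 2/27 = 3122/3051 ≈ 1.0233)
q = 33575/8866 (q = (11*(1 + 2*11))/62 - 42/143 = (11*(1 + 22))*(1/62) - 42*1/143 = (11*23)*(1/62) - 42/143 = 253*(1/62) - 42/143 = 253/62 - 42/143 = 33575/8866 ≈ 3.7869)
d = 33575/8866 ≈ 3.7869
D*d = (3122/3051)*(33575/8866) = 52410575/13525083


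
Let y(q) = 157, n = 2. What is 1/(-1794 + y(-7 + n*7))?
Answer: -1/1637 ≈ -0.00061087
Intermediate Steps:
1/(-1794 + y(-7 + n*7)) = 1/(-1794 + 157) = 1/(-1637) = -1/1637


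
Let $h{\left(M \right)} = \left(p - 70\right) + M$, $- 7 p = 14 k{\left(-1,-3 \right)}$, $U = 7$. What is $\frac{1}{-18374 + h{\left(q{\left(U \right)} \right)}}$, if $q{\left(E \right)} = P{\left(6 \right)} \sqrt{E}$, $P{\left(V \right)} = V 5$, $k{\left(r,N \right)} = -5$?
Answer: $- \frac{9217}{169903028} - \frac{15 \sqrt{7}}{169903028} \approx -5.4482 \cdot 10^{-5}$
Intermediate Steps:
$P{\left(V \right)} = 5 V$
$p = 10$ ($p = - \frac{14 \left(-5\right)}{7} = \left(- \frac{1}{7}\right) \left(-70\right) = 10$)
$q{\left(E \right)} = 30 \sqrt{E}$ ($q{\left(E \right)} = 5 \cdot 6 \sqrt{E} = 30 \sqrt{E}$)
$h{\left(M \right)} = -60 + M$ ($h{\left(M \right)} = \left(10 - 70\right) + M = -60 + M$)
$\frac{1}{-18374 + h{\left(q{\left(U \right)} \right)}} = \frac{1}{-18374 - \left(60 - 30 \sqrt{7}\right)} = \frac{1}{-18434 + 30 \sqrt{7}}$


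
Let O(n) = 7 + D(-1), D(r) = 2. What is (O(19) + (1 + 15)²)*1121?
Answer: 297065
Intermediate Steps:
O(n) = 9 (O(n) = 7 + 2 = 9)
(O(19) + (1 + 15)²)*1121 = (9 + (1 + 15)²)*1121 = (9 + 16²)*1121 = (9 + 256)*1121 = 265*1121 = 297065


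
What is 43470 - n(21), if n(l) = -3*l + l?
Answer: 43512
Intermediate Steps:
n(l) = -2*l
43470 - n(21) = 43470 - (-2)*21 = 43470 - 1*(-42) = 43470 + 42 = 43512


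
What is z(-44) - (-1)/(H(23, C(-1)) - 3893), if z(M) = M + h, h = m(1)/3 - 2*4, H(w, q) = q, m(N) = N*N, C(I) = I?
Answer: -201191/3894 ≈ -51.667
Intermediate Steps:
m(N) = N²
h = -23/3 (h = 1²/3 - 2*4 = 1*(⅓) - 8 = ⅓ - 8 = -23/3 ≈ -7.6667)
z(M) = -23/3 + M (z(M) = M - 23/3 = -23/3 + M)
z(-44) - (-1)/(H(23, C(-1)) - 3893) = (-23/3 - 44) - (-1)/(-1 - 3893) = -155/3 - (-1)/(-3894) = -155/3 - (-1)*(-1)/3894 = -155/3 - 1*1/3894 = -155/3 - 1/3894 = -201191/3894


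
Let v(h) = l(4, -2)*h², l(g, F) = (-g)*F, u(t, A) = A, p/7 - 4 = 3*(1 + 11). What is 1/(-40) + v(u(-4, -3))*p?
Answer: 806399/40 ≈ 20160.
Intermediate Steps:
p = 280 (p = 28 + 7*(3*(1 + 11)) = 28 + 7*(3*12) = 28 + 7*36 = 28 + 252 = 280)
l(g, F) = -F*g
v(h) = 8*h² (v(h) = (-1*(-2)*4)*h² = 8*h²)
1/(-40) + v(u(-4, -3))*p = 1/(-40) + (8*(-3)²)*280 = -1/40 + (8*9)*280 = -1/40 + 72*280 = -1/40 + 20160 = 806399/40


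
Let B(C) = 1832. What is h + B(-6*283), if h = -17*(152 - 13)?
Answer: -531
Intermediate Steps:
h = -2363 (h = -17*139 = -2363)
h + B(-6*283) = -2363 + 1832 = -531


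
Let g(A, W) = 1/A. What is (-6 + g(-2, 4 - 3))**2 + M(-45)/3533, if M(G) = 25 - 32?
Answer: 597049/14132 ≈ 42.248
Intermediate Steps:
M(G) = -7
(-6 + g(-2, 4 - 3))**2 + M(-45)/3533 = (-6 + 1/(-2))**2 - 7/3533 = (-6 - 1/2)**2 - 7*1/3533 = (-13/2)**2 - 7/3533 = 169/4 - 7/3533 = 597049/14132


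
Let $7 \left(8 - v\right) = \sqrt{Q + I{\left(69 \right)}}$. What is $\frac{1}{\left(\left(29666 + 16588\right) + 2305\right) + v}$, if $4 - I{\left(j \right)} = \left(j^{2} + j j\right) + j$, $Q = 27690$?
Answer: $\frac{2379783}{115578902858} + \frac{7 \sqrt{18103}}{115578902858} \approx 2.0598 \cdot 10^{-5}$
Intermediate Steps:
$I{\left(j \right)} = 4 - j - 2 j^{2}$ ($I{\left(j \right)} = 4 - \left(\left(j^{2} + j j\right) + j\right) = 4 - \left(\left(j^{2} + j^{2}\right) + j\right) = 4 - \left(2 j^{2} + j\right) = 4 - \left(j + 2 j^{2}\right) = 4 - j - 2 j^{2}$)
$v = 8 - \frac{\sqrt{18103}}{7}$ ($v = 8 - \frac{\sqrt{27690 - \left(65 + 9522\right)}}{7} = 8 - \frac{\sqrt{27690 - 9587}}{7} = 8 - \frac{\sqrt{18103}}{7} \approx -11.221$)
$\frac{1}{\left(\left(29666 + 16588\right) + 2305\right) + v} = \frac{1}{\left(\left(29666 + 16588\right) + 2305\right) + \left(8 - \frac{\sqrt{18103}}{7}\right)} = \frac{1}{\left(46254 + 2305\right) + \left(8 - \frac{\sqrt{18103}}{7}\right)} = \frac{1}{48559 + \left(8 - \frac{\sqrt{18103}}{7}\right)} = \frac{1}{48567 - \frac{\sqrt{18103}}{7}}$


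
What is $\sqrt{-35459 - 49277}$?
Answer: $16 i \sqrt{331} \approx 291.09 i$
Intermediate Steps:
$\sqrt{-35459 - 49277} = \sqrt{-84736} = 16 i \sqrt{331}$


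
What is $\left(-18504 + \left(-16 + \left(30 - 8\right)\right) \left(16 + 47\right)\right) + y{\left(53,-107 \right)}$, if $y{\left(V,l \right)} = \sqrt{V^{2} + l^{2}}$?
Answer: $-18126 + \sqrt{14258} \approx -18007.0$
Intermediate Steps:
$\left(-18504 + \left(-16 + \left(30 - 8\right)\right) \left(16 + 47\right)\right) + y{\left(53,-107 \right)} = \left(-18504 + \left(-16 + \left(30 - 8\right)\right) \left(16 + 47\right)\right) + \sqrt{53^{2} + \left(-107\right)^{2}} = \left(-18504 + \left(-16 + \left(30 - 8\right)\right) 63\right) + \sqrt{2809 + 11449} = \left(-18504 + \left(-16 + 22\right) 63\right) + \sqrt{14258} = \left(-18504 + 6 \cdot 63\right) + \sqrt{14258} = \left(-18504 + 378\right) + \sqrt{14258} = -18126 + \sqrt{14258}$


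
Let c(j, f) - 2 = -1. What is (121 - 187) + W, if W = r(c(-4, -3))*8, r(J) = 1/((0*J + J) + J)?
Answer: -62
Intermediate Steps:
c(j, f) = 1 (c(j, f) = 2 - 1 = 1)
r(J) = 1/(2*J) (r(J) = 1/((0 + J) + J) = 1/(J + J) = 1/(2*J))
W = 4 (W = ((½)/1)*8 = ((½)*1)*8 = (½)*8 = 4)
(121 - 187) + W = (121 - 187) + 4 = -66 + 4 = -62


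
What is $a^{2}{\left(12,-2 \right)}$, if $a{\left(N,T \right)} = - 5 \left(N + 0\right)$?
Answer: $3600$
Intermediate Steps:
$a{\left(N,T \right)} = - 5 N$
$a^{2}{\left(12,-2 \right)} = \left(\left(-5\right) 12\right)^{2} = \left(-60\right)^{2} = 3600$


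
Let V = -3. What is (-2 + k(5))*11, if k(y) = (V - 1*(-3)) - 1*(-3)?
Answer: 11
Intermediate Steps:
k(y) = 3 (k(y) = (-3 - 1*(-3)) - 1*(-3) = (-3 + 3) + 3 = 0 + 3 = 3)
(-2 + k(5))*11 = (-2 + 3)*11 = 1*11 = 11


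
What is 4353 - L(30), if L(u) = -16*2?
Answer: 4385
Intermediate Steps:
L(u) = -32
4353 - L(30) = 4353 - 1*(-32) = 4353 + 32 = 4385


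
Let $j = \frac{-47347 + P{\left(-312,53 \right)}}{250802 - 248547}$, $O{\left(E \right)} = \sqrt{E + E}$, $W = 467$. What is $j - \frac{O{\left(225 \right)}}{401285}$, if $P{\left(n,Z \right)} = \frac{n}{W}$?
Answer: $- \frac{22111361}{1053085} - \frac{3 \sqrt{2}}{80257} \approx -20.997$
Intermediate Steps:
$O{\left(E \right)} = \sqrt{2} \sqrt{E}$ ($O{\left(E \right)} = \sqrt{2 E} = \sqrt{2} \sqrt{E}$)
$P{\left(n,Z \right)} = \frac{n}{467}$
$j = - \frac{22111361}{1053085}$ ($j = \frac{-47347 + \frac{1}{467} \left(-312\right)}{250802 - 248547} = \frac{-47347 - \frac{312}{467}}{2255} = \left(- \frac{22111361}{467}\right) \frac{1}{2255} = - \frac{22111361}{1053085} \approx -20.997$)
$j - \frac{O{\left(225 \right)}}{401285} = - \frac{22111361}{1053085} - \frac{\sqrt{2} \sqrt{225}}{401285} = - \frac{22111361}{1053085} - \sqrt{2} \cdot 15 \cdot \frac{1}{401285} = - \frac{22111361}{1053085} - 15 \sqrt{2} \cdot \frac{1}{401285} = - \frac{22111361}{1053085} - \frac{3 \sqrt{2}}{80257}$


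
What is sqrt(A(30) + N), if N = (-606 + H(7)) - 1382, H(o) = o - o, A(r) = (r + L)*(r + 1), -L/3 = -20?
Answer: sqrt(802) ≈ 28.320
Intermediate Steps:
L = 60 (L = -3*(-20) = 60)
A(r) = (1 + r)*(60 + r) (A(r) = (r + 60)*(r + 1) = (60 + r)*(1 + r) = (1 + r)*(60 + r))
H(o) = 0
N = -1988 (N = (-606 + 0) - 1382 = -606 - 1382 = -1988)
sqrt(A(30) + N) = sqrt((60 + 30**2 + 61*30) - 1988) = sqrt((60 + 900 + 1830) - 1988) = sqrt(2790 - 1988) = sqrt(802)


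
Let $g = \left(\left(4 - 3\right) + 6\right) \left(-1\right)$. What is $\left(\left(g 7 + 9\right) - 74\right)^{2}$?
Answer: $12996$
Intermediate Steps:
$g = -7$ ($g = \left(1 + 6\right) \left(-1\right) = 7 \left(-1\right) = -7$)
$\left(\left(g 7 + 9\right) - 74\right)^{2} = \left(\left(\left(-7\right) 7 + 9\right) - 74\right)^{2} = \left(\left(-49 + 9\right) - 74\right)^{2} = \left(-40 - 74\right)^{2} = \left(-114\right)^{2} = 12996$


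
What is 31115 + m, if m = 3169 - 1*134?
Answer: 34150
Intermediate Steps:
m = 3035 (m = 3169 - 134 = 3035)
31115 + m = 31115 + 3035 = 34150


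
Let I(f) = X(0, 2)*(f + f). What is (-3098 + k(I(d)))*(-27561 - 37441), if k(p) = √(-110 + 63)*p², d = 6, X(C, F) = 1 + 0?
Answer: 201376196 - 9360288*I*√47 ≈ 2.0138e+8 - 6.4171e+7*I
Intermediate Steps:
X(C, F) = 1
I(f) = 2*f (I(f) = 1*(f + f) = 1*(2*f) = 2*f)
k(p) = I*√47*p² (k(p) = √(-47)*p² = (I*√47)*p² = I*√47*p²)
(-3098 + k(I(d)))*(-27561 - 37441) = (-3098 + I*√47*(2*6)²)*(-27561 - 37441) = (-3098 + I*√47*12²)*(-65002) = (-3098 + I*√47*144)*(-65002) = (-3098 + 144*I*√47)*(-65002) = 201376196 - 9360288*I*√47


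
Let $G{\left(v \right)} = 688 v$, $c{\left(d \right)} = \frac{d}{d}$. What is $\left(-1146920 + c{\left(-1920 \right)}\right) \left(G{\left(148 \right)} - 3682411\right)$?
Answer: $4106643261453$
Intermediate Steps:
$c{\left(d \right)} = 1$
$\left(-1146920 + c{\left(-1920 \right)}\right) \left(G{\left(148 \right)} - 3682411\right) = \left(-1146920 + 1\right) \left(688 \cdot 148 - 3682411\right) = - 1146919 \left(101824 - 3682411\right) = \left(-1146919\right) \left(-3580587\right) = 4106643261453$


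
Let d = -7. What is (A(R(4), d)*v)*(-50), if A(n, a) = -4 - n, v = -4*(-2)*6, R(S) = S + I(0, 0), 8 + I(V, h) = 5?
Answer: 12000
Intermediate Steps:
I(V, h) = -3 (I(V, h) = -8 + 5 = -3)
R(S) = -3 + S (R(S) = S - 3 = -3 + S)
v = 48 (v = 8*6 = 48)
(A(R(4), d)*v)*(-50) = ((-4 - (-3 + 4))*48)*(-50) = ((-4 - 1*1)*48)*(-50) = ((-4 - 1)*48)*(-50) = -5*48*(-50) = -240*(-50) = 12000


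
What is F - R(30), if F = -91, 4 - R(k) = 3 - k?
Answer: -122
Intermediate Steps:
R(k) = 1 + k (R(k) = 4 - (3 - k) = 4 + (-3 + k) = 1 + k)
F - R(30) = -91 - (1 + 30) = -91 - 1*31 = -91 - 31 = -122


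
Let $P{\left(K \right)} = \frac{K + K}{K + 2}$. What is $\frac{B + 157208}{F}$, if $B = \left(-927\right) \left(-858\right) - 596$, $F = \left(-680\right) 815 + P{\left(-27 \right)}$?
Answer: $- \frac{11899725}{6927473} \approx -1.7178$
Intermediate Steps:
$P{\left(K \right)} = \frac{2 K}{2 + K}$
$F = - \frac{13854946}{25}$ ($F = \left(-680\right) 815 + 2 \left(-27\right) \frac{1}{2 - 27} = -554200 + 2 \left(-27\right) \frac{1}{-25} = -554200 + 2 \left(-27\right) \left(- \frac{1}{25}\right) = -554200 + \frac{54}{25} = - \frac{13854946}{25} \approx -5.542 \cdot 10^{5}$)
$B = 794770$ ($B = 795366 - 596 = 794770$)
$\frac{B + 157208}{F} = \frac{794770 + 157208}{- \frac{13854946}{25}} = 951978 \left(- \frac{25}{13854946}\right) = - \frac{11899725}{6927473}$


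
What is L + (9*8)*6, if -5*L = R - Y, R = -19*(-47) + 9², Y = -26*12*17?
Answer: -4118/5 ≈ -823.60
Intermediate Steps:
Y = -5304 (Y = -312*17 = -5304)
R = 974 (R = 893 + 81 = 974)
L = -6278/5 (L = -(974 - 1*(-5304))/5 = -(974 + 5304)/5 = -⅕*6278 = -6278/5 ≈ -1255.6)
L + (9*8)*6 = -6278/5 + (9*8)*6 = -6278/5 + 72*6 = -6278/5 + 432 = -4118/5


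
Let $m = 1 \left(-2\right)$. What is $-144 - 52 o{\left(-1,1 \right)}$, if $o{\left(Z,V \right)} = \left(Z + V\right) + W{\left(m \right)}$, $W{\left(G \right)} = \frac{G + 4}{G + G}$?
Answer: $-118$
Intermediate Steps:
$m = -2$
$W{\left(G \right)} = \frac{4 + G}{2 G}$
$o{\left(Z,V \right)} = - \frac{1}{2} + V + Z$ ($o{\left(Z,V \right)} = \left(Z + V\right) + \frac{4 - 2}{2 \left(-2\right)} = \left(V + Z\right) + \frac{1}{2} \left(- \frac{1}{2}\right) 2 = \left(V + Z\right) - \frac{1}{2} = - \frac{1}{2} + V + Z$)
$-144 - 52 o{\left(-1,1 \right)} = -144 - 52 \left(- \frac{1}{2} + 1 - 1\right) = -144 - -26 = -144 + 26 = -118$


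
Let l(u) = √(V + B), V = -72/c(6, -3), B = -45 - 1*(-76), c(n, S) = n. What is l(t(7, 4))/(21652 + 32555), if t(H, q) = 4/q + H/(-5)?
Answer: √19/54207 ≈ 8.0412e-5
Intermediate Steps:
t(H, q) = 4/q - H/5 (t(H, q) = 4/q + H*(-⅕) = 4/q - H/5)
B = 31 (B = -45 + 76 = 31)
V = -12 (V = -72/6 = -72*⅙ = -12)
l(u) = √19 (l(u) = √(-12 + 31) = √19)
l(t(7, 4))/(21652 + 32555) = √19/(21652 + 32555) = √19/54207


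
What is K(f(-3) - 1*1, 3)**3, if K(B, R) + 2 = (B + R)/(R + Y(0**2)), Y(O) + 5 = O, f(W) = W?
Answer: -27/8 ≈ -3.3750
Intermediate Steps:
Y(O) = -5 + O
K(B, R) = -2 + (B + R)/(-5 + R) (K(B, R) = -2 + (B + R)/(R + (-5 + 0**2)) = -2 + (B + R)/(R + (-5 + 0)) = -2 + (B + R)/(R - 5) = -2 + (B + R)/(-5 + R))
K(f(-3) - 1*1, 3)**3 = ((10 + (-3 - 1*1) - 1*3)/(-5 + 3))**3 = ((10 + (-3 - 1) - 3)/(-2))**3 = (-(10 - 4 - 3)/2)**3 = (-1/2*3)**3 = (-3/2)**3 = -27/8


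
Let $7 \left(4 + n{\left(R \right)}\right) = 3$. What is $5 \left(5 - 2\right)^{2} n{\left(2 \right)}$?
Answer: $- \frac{1125}{7} \approx -160.71$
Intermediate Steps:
$n{\left(R \right)} = - \frac{25}{7}$ ($n{\left(R \right)} = -4 + \frac{1}{7} \cdot 3 = -4 + \frac{3}{7} = - \frac{25}{7}$)
$5 \left(5 - 2\right)^{2} n{\left(2 \right)} = 5 \left(5 - 2\right)^{2} \left(- \frac{25}{7}\right) = 5 \cdot 3^{2} \left(- \frac{25}{7}\right) = 5 \cdot 9 \left(- \frac{25}{7}\right) = 45 \left(- \frac{25}{7}\right) = - \frac{1125}{7}$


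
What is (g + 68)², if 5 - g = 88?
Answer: 225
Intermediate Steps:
g = -83 (g = 5 - 1*88 = 5 - 88 = -83)
(g + 68)² = (-83 + 68)² = (-15)² = 225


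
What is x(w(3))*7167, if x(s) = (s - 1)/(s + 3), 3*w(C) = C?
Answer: 0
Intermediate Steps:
w(C) = C/3
x(s) = (-1 + s)/(3 + s)
x(w(3))*7167 = ((-1 + (1/3)*3)/(3 + (1/3)*3))*7167 = ((-1 + 1)/(3 + 1))*7167 = (0/4)*7167 = ((1/4)*0)*7167 = 0*7167 = 0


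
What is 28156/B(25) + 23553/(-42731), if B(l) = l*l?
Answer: 1188413411/26706875 ≈ 44.498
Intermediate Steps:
B(l) = l²
28156/B(25) + 23553/(-42731) = 28156/(25²) + 23553/(-42731) = 28156/625 + 23553*(-1/42731) = 28156*(1/625) - 23553/42731 = 28156/625 - 23553/42731 = 1188413411/26706875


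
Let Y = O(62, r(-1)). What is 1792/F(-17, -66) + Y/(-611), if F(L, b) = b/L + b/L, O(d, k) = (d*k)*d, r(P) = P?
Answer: 4780228/20163 ≈ 237.08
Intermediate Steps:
O(d, k) = k*d²
Y = -3844 (Y = -1*62² = -1*3844 = -3844)
F(L, b) = 2*b/L
1792/F(-17, -66) + Y/(-611) = 1792/((2*(-66)/(-17))) - 3844/(-611) = 1792/((2*(-66)*(-1/17))) - 3844*(-1/611) = 1792/(132/17) + 3844/611 = 1792*(17/132) + 3844/611 = 7616/33 + 3844/611 = 4780228/20163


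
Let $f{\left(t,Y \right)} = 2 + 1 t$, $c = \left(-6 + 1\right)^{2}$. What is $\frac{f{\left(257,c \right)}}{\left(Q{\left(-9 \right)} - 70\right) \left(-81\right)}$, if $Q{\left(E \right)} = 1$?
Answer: $\frac{259}{5589} \approx 0.046341$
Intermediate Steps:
$c = 25$ ($c = \left(-5\right)^{2} = 25$)
$f{\left(t,Y \right)} = 2 + t$
$\frac{f{\left(257,c \right)}}{\left(Q{\left(-9 \right)} - 70\right) \left(-81\right)} = \frac{2 + 257}{\left(1 - 70\right) \left(-81\right)} = \frac{259}{\left(-69\right) \left(-81\right)} = \frac{259}{5589}$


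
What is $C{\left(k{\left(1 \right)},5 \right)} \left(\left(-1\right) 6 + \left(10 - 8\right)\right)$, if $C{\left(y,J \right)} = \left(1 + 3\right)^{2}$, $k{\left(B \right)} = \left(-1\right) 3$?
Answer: $-64$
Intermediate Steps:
$k{\left(B \right)} = -3$
$C{\left(y,J \right)} = 16$ ($C{\left(y,J \right)} = 4^{2} = 16$)
$C{\left(k{\left(1 \right)},5 \right)} \left(\left(-1\right) 6 + \left(10 - 8\right)\right) = 16 \left(\left(-1\right) 6 + \left(10 - 8\right)\right) = 16 \left(-6 + \left(10 - 8\right)\right) = 16 \left(-6 + 2\right) = 16 \left(-4\right) = -64$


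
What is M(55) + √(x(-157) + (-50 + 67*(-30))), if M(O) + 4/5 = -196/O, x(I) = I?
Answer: -48/11 + I*√2217 ≈ -4.3636 + 47.085*I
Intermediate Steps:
M(O) = -⅘ - 196/O
M(55) + √(x(-157) + (-50 + 67*(-30))) = (-⅘ - 196/55) + √(-157 + (-50 + 67*(-30))) = (-⅘ - 196*1/55) + √(-157 + (-50 - 2010)) = (-⅘ - 196/55) + √(-157 - 2060) = -48/11 + √(-2217) = -48/11 + I*√2217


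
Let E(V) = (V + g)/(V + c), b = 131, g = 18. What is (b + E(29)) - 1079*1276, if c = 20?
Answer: -67456930/49 ≈ -1.3767e+6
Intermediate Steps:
E(V) = (18 + V)/(20 + V) (E(V) = (V + 18)/(V + 20) = (18 + V)/(20 + V))
(b + E(29)) - 1079*1276 = (131 + (18 + 29)/(20 + 29)) - 1079*1276 = (131 + 47/49) - 1376804 = 6466/49 - 1376804 = -67456930/49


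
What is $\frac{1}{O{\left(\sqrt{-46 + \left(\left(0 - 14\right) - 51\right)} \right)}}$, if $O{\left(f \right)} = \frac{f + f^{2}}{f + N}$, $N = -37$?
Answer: $\frac{- i + \frac{\sqrt{111}}{3}}{\sqrt{111} - i} \approx 0.33929 - 0.062712 i$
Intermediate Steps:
$O{\left(f \right)} = \frac{f + f^{2}}{-37 + f}$ ($O{\left(f \right)} = \frac{f + f^{2}}{f - 37} = \frac{f + f^{2}}{-37 + f}$)
$\frac{1}{O{\left(\sqrt{-46 + \left(\left(0 - 14\right) - 51\right)} \right)}} = \frac{1}{\sqrt{-46 + \left(\left(0 - 14\right) - 51\right)} \frac{1}{-37 + \sqrt{-46 + \left(\left(0 - 14\right) - 51\right)}} \left(1 + \sqrt{-46 + \left(\left(0 - 14\right) - 51\right)}\right)} = \frac{1}{\sqrt{-46 - 65} \frac{1}{-37 + \sqrt{-46 - 65}} \left(1 + \sqrt{-46 - 65}\right)} = \frac{1}{\sqrt{-111} \frac{1}{-37 + \sqrt{-111}} \left(1 + \sqrt{-111}\right)} = \frac{1}{i \sqrt{111} \frac{1}{-37 + i \sqrt{111}} \left(1 + i \sqrt{111}\right)} = - \frac{i \sqrt{111} \left(-37 + i \sqrt{111}\right)}{111 \left(1 + i \sqrt{111}\right)}$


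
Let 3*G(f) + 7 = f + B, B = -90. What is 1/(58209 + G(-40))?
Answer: 3/174490 ≈ 1.7193e-5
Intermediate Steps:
G(f) = -97/3 + f/3 (G(f) = -7/3 + (f - 90)/3 = -7/3 + (-90 + f)/3 = -7/3 + (-30 + f/3) = -97/3 + f/3)
1/(58209 + G(-40)) = 1/(58209 + (-97/3 + (⅓)*(-40))) = 1/(58209 + (-97/3 - 40/3)) = 1/(58209 - 137/3) = 1/(174490/3) = 3/174490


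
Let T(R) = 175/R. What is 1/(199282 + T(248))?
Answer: 248/49422111 ≈ 5.0180e-6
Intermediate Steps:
1/(199282 + T(248)) = 1/(199282 + 175/248) = 1/(49422111/248) = 248/49422111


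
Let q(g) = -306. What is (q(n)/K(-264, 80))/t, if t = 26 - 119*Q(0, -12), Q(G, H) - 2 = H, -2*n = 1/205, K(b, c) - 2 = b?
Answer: 153/159296 ≈ 0.00096048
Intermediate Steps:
K(b, c) = 2 + b
n = -1/410 (n = -½/205 = -½*1/205 = -1/410 ≈ -0.0024390)
Q(G, H) = 2 + H
t = 1216 (t = 26 - 119*(2 - 12) = 26 - 119*(-10) = 26 + 1190 = 1216)
(q(n)/K(-264, 80))/t = -306/(2 - 264)/1216 = -306/(-262)*(1/1216) = -306*(-1/262)*(1/1216) = (153/131)*(1/1216) = 153/159296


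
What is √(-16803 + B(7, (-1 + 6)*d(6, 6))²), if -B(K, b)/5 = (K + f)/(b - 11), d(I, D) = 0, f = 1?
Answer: I*√2031563/11 ≈ 129.58*I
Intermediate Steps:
B(K, b) = -5*(1 + K)/(-11 + b) (B(K, b) = -5*(K + 1)/(b - 11) = -5*(1 + K)/(-11 + b))
√(-16803 + B(7, (-1 + 6)*d(6, 6))²) = √(-16803 + (5*(-1 - 1*7)/(-11 + (-1 + 6)*0))²) = √(-16803 + (5*(-1 - 7)/(-11 + 5*0))²) = √(-16803 + (5*(-8)/(-11 + 0))²) = √(-16803 + (5*(-8)/(-11))²) = √(-16803 + (5*(-1/11)*(-8))²) = √(-16803 + (40/11)²) = √(-16803 + 1600/121) = √(-2031563/121) = I*√2031563/11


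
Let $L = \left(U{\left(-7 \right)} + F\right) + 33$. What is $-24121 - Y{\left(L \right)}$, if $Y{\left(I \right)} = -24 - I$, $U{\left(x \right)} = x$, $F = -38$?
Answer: $-24109$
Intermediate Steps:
$L = -12$ ($L = \left(-7 - 38\right) + 33 = -45 + 33 = -12$)
$-24121 - Y{\left(L \right)} = -24121 - \left(-24 - -12\right) = -24121 - \left(-24 + 12\right) = -24121 - -12 = -24121 + 12 = -24109$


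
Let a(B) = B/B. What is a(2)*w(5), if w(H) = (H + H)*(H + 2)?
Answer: 70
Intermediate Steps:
w(H) = 2*H*(2 + H) (w(H) = (2*H)*(2 + H) = 2*H*(2 + H))
a(B) = 1
a(2)*w(5) = 1*(2*5*(2 + 5)) = 1*(2*5*7) = 1*70 = 70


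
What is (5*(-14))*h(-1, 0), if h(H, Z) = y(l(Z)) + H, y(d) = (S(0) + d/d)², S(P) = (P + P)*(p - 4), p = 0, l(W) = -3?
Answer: 0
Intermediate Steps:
S(P) = -8*P (S(P) = (P + P)*(0 - 4) = (2*P)*(-4) = -8*P)
y(d) = 1 (y(d) = (-8*0 + d/d)² = (0 + 1)² = 1² = 1)
h(H, Z) = 1 + H
(5*(-14))*h(-1, 0) = (5*(-14))*(1 - 1) = -70*0 = 0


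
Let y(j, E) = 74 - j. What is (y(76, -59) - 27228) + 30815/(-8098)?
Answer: -220539355/8098 ≈ -27234.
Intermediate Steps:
(y(76, -59) - 27228) + 30815/(-8098) = ((74 - 1*76) - 27228) + 30815/(-8098) = ((74 - 76) - 27228) + 30815*(-1/8098) = (-2 - 27228) - 30815/8098 = -27230 - 30815/8098 = -220539355/8098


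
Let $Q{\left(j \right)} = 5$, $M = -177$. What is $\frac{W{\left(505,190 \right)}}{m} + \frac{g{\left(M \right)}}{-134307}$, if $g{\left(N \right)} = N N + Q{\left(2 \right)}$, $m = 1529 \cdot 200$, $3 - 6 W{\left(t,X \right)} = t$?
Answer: $- \frac{9593174219}{41071080600} \approx -0.23357$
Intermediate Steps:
$W{\left(t,X \right)} = \frac{1}{2} - \frac{t}{6}$
$m = 305800$
$g{\left(N \right)} = 5 + N^{2}$ ($g{\left(N \right)} = N N + 5 = N^{2} + 5 = 5 + N^{2}$)
$\frac{W{\left(505,190 \right)}}{m} + \frac{g{\left(M \right)}}{-134307} = \frac{\frac{1}{2} - \frac{505}{6}}{305800} + \frac{5 + \left(-177\right)^{2}}{-134307} = \left(\frac{1}{2} - \frac{505}{6}\right) \frac{1}{305800} + \left(5 + 31329\right) \left(- \frac{1}{134307}\right) = \left(- \frac{251}{3}\right) \frac{1}{305800} + 31334 \left(- \frac{1}{134307}\right) = - \frac{251}{917400} - \frac{31334}{134307} = - \frac{9593174219}{41071080600}$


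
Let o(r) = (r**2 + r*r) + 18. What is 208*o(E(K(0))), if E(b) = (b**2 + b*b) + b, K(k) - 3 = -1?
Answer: 45344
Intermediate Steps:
K(k) = 2 (K(k) = 3 - 1 = 2)
E(b) = b + 2*b**2 (E(b) = (b**2 + b**2) + b = 2*b**2 + b = b + 2*b**2)
o(r) = 18 + 2*r**2 (o(r) = (r**2 + r**2) + 18 = 2*r**2 + 18 = 18 + 2*r**2)
208*o(E(K(0))) = 208*(18 + 2*(2*(1 + 2*2))**2) = 208*(18 + 2*(2*(1 + 4))**2) = 208*(18 + 2*(2*5)**2) = 208*(18 + 2*10**2) = 208*(18 + 2*100) = 208*(18 + 200) = 208*218 = 45344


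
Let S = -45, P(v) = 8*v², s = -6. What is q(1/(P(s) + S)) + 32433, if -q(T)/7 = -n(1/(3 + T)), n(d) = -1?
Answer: 32426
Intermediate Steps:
q(T) = -7 (q(T) = -(-7)*(-1) = -7*1 = -7)
q(1/(P(s) + S)) + 32433 = -7 + 32433 = 32426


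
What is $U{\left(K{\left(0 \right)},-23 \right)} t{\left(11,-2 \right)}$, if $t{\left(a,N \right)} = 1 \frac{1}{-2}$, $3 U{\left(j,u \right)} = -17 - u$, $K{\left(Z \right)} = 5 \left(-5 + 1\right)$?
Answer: $-1$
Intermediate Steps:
$K{\left(Z \right)} = -20$ ($K{\left(Z \right)} = 5 \left(-4\right) = -20$)
$U{\left(j,u \right)} = - \frac{17}{3} - \frac{u}{3}$ ($U{\left(j,u \right)} = \frac{-17 - u}{3} = - \frac{17}{3} - \frac{u}{3}$)
$t{\left(a,N \right)} = - \frac{1}{2}$ ($t{\left(a,N \right)} = 1 \left(- \frac{1}{2}\right) = - \frac{1}{2}$)
$U{\left(K{\left(0 \right)},-23 \right)} t{\left(11,-2 \right)} = \left(- \frac{17}{3} - - \frac{23}{3}\right) \left(- \frac{1}{2}\right) = \left(- \frac{17}{3} + \frac{23}{3}\right) \left(- \frac{1}{2}\right) = 2 \left(- \frac{1}{2}\right) = -1$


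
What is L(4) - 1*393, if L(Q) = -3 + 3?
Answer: -393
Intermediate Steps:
L(Q) = 0
L(4) - 1*393 = 0 - 1*393 = 0 - 393 = -393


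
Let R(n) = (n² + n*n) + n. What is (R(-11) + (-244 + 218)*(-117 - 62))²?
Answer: 23863225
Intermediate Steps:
R(n) = n + 2*n² (R(n) = (n² + n²) + n = 2*n² + n = n + 2*n²)
(R(-11) + (-244 + 218)*(-117 - 62))² = (-11*(1 + 2*(-11)) + (-244 + 218)*(-117 - 62))² = (-11*(1 - 22) - 26*(-179))² = (-11*(-21) + 4654)² = (231 + 4654)² = 4885² = 23863225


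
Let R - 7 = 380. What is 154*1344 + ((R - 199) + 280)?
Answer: 207444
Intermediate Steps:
R = 387 (R = 7 + 380 = 387)
154*1344 + ((R - 199) + 280) = 154*1344 + ((387 - 199) + 280) = 206976 + (188 + 280) = 206976 + 468 = 207444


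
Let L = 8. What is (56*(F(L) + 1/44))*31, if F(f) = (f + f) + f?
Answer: 458738/11 ≈ 41703.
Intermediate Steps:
F(f) = 3*f (F(f) = 2*f + f = 3*f)
(56*(F(L) + 1/44))*31 = (56*(3*8 + 1/44))*31 = (56*(24 + 1/44))*31 = (56*(1057/44))*31 = (14798/11)*31 = 458738/11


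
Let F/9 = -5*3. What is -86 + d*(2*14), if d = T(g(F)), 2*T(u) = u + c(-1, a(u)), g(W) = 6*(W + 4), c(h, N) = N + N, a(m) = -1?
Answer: -11118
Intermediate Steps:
F = -135 (F = 9*(-5*3) = 9*(-15) = -135)
c(h, N) = 2*N
g(W) = 24 + 6*W (g(W) = 6*(4 + W) = 24 + 6*W)
T(u) = -1 + u/2 (T(u) = (u + 2*(-1))/2 = (u - 2)/2 = (-2 + u)/2 = -1 + u/2)
d = -394 (d = -1 + (24 + 6*(-135))/2 = -1 + (24 - 810)/2 = -1 + (½)*(-786) = -1 - 393 = -394)
-86 + d*(2*14) = -86 - 788*14 = -86 - 394*28 = -86 - 11032 = -11118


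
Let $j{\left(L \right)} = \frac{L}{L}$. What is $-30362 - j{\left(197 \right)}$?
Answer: $-30363$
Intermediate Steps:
$j{\left(L \right)} = 1$
$-30362 - j{\left(197 \right)} = -30362 - 1 = -30363$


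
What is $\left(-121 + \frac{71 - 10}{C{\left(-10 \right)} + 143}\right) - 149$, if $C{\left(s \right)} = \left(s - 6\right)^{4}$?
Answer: $- \frac{17733269}{65679} \approx -270.0$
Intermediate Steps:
$C{\left(s \right)} = \left(-6 + s\right)^{4}$ ($C{\left(s \right)} = \left(s - 6\right)^{4} = \left(-6 + s\right)^{4}$)
$\left(-121 + \frac{71 - 10}{C{\left(-10 \right)} + 143}\right) - 149 = \left(-121 + \frac{71 - 10}{\left(-6 - 10\right)^{4} + 143}\right) - 149 = \left(-121 + \frac{61}{\left(-16\right)^{4} + 143}\right) - 149 = \left(-121 + \frac{61}{65536 + 143}\right) - 149 = \left(-121 + \frac{61}{65679}\right) - 149 = - \frac{7947098}{65679} - 149 = - \frac{17733269}{65679}$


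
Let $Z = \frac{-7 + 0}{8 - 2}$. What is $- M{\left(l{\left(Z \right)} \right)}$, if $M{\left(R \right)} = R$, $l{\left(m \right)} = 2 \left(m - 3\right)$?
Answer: $\frac{25}{3} \approx 8.3333$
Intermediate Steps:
$Z = - \frac{7}{6} \approx -1.1667$
$l{\left(m \right)} = -6 + 2 m$ ($l{\left(m \right)} = 2 \left(-3 + m\right) = -6 + 2 m$)
$- M{\left(l{\left(Z \right)} \right)} = - (-6 + 2 \left(- \frac{7}{6}\right)) = - (-6 - \frac{7}{3}) = \left(-1\right) \left(- \frac{25}{3}\right) = \frac{25}{3}$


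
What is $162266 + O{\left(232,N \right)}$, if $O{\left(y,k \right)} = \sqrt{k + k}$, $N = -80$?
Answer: $162266 + 4 i \sqrt{10} \approx 1.6227 \cdot 10^{5} + 12.649 i$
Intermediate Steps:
$O{\left(y,k \right)} = \sqrt{2} \sqrt{k}$ ($O{\left(y,k \right)} = \sqrt{2 k} = \sqrt{2} \sqrt{k}$)
$162266 + O{\left(232,N \right)} = 162266 + \sqrt{2} \sqrt{-80} = 162266 + \sqrt{2} \cdot 4 i \sqrt{5} = 162266 + 4 i \sqrt{10}$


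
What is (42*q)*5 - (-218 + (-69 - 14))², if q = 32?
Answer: -83881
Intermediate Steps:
(42*q)*5 - (-218 + (-69 - 14))² = (42*32)*5 - (-218 + (-69 - 14))² = 1344*5 - (-218 - 83)² = 6720 - 1*(-301)² = 6720 - 1*90601 = 6720 - 90601 = -83881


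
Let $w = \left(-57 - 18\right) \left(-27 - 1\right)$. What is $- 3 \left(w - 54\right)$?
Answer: $-6138$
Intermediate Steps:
$w = 2100$ ($w = \left(-75\right) \left(-28\right) = 2100$)
$- 3 \left(w - 54\right) = - 3 \left(2100 - 54\right) = \left(-3\right) 2046 = -6138$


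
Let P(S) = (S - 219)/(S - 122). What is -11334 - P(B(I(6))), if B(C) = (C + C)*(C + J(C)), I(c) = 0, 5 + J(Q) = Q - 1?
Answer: -1382967/122 ≈ -11336.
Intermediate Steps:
J(Q) = -6 + Q (J(Q) = -5 + (Q - 1) = -5 + (-1 + Q) = -6 + Q)
B(C) = 2*C*(-6 + 2*C) (B(C) = (C + C)*(C + (-6 + C)) = (2*C)*(-6 + 2*C) = 2*C*(-6 + 2*C))
P(S) = (-219 + S)/(-122 + S)
-11334 - P(B(I(6))) = -11334 - (-219 + 4*0*(-3 + 0))/(-122 + 4*0*(-3 + 0)) = -11334 - (-219 + 4*0*(-3))/(-122 + 4*0*(-3)) = -11334 - (-219 + 0)/(-122 + 0) = -11334 - (-219)/(-122) = -11334 - (-1)*(-219)/122 = -11334 - 1*219/122 = -11334 - 219/122 = -1382967/122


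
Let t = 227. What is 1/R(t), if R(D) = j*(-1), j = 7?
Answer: -1/7 ≈ -0.14286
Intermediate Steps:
R(D) = -7 (R(D) = 7*(-1) = -7)
1/R(t) = 1/(-7) = -1/7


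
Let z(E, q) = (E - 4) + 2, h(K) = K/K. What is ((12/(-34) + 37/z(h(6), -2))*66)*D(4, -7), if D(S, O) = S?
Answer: -167640/17 ≈ -9861.2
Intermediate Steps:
h(K) = 1
z(E, q) = -2 + E (z(E, q) = (-4 + E) + 2 = -2 + E)
((12/(-34) + 37/z(h(6), -2))*66)*D(4, -7) = ((12/(-34) + 37/(-2 + 1))*66)*4 = ((12*(-1/34) + 37/(-1))*66)*4 = ((-6/17 + 37*(-1))*66)*4 = ((-6/17 - 37)*66)*4 = -635/17*66*4 = -41910/17*4 = -167640/17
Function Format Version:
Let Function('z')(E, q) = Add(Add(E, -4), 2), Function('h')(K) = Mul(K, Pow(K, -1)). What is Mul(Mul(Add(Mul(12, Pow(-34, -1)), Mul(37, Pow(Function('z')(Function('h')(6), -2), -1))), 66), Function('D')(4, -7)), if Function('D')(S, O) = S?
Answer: Rational(-167640, 17) ≈ -9861.2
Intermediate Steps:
Function('h')(K) = 1
Function('z')(E, q) = Add(-2, E) (Function('z')(E, q) = Add(Add(-4, E), 2) = Add(-2, E))
Mul(Mul(Add(Mul(12, Pow(-34, -1)), Mul(37, Pow(Function('z')(Function('h')(6), -2), -1))), 66), Function('D')(4, -7)) = Mul(Mul(Add(Mul(12, Pow(-34, -1)), Mul(37, Pow(Add(-2, 1), -1))), 66), 4) = Mul(Mul(Add(Mul(12, Rational(-1, 34)), Mul(37, Pow(-1, -1))), 66), 4) = Mul(Mul(Add(Rational(-6, 17), Mul(37, -1)), 66), 4) = Mul(Mul(Add(Rational(-6, 17), -37), 66), 4) = Mul(Mul(Rational(-635, 17), 66), 4) = Mul(Rational(-41910, 17), 4) = Rational(-167640, 17)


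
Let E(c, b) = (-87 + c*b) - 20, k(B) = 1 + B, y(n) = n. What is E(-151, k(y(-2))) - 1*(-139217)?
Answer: 139261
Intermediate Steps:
E(c, b) = -107 + b*c (E(c, b) = (-87 + b*c) - 20 = -107 + b*c)
E(-151, k(y(-2))) - 1*(-139217) = (-107 + (1 - 2)*(-151)) - 1*(-139217) = (-107 - 1*(-151)) + 139217 = (-107 + 151) + 139217 = 44 + 139217 = 139261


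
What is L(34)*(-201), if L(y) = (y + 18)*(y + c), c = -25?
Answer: -94068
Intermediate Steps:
L(y) = (-25 + y)*(18 + y) (L(y) = (y + 18)*(y - 25) = (18 + y)*(-25 + y) = (-25 + y)*(18 + y))
L(34)*(-201) = (-450 + 34² - 7*34)*(-201) = (-450 + 1156 - 238)*(-201) = 468*(-201) = -94068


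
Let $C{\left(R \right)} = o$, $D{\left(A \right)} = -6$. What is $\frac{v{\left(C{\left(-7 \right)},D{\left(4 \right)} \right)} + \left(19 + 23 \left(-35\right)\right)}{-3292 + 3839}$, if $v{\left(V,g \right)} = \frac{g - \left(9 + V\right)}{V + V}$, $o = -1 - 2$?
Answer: $- \frac{784}{547} \approx -1.4333$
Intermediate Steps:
$o = -3$ ($o = -1 - 2 = -3$)
$C{\left(R \right)} = -3$
$v{\left(V,g \right)} = \frac{-9 + g - V}{2 V}$
$\frac{v{\left(C{\left(-7 \right)},D{\left(4 \right)} \right)} + \left(19 + 23 \left(-35\right)\right)}{-3292 + 3839} = \frac{\frac{-9 - 6 - -3}{2 \left(-3\right)} + \left(19 + 23 \left(-35\right)\right)}{-3292 + 3839} = \frac{\frac{1}{2} \left(- \frac{1}{3}\right) \left(-9 - 6 + 3\right) + \left(19 - 805\right)}{547} = \left(\frac{1}{2} \left(- \frac{1}{3}\right) \left(-12\right) - 786\right) \frac{1}{547} = \left(2 - 786\right) \frac{1}{547} = \left(-784\right) \frac{1}{547} = - \frac{784}{547}$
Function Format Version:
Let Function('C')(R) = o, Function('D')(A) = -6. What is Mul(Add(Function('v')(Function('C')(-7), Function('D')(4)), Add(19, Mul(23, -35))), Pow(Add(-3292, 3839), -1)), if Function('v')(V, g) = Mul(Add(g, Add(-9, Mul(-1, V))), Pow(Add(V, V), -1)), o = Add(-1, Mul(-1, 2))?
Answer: Rational(-784, 547) ≈ -1.4333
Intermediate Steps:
o = -3 (o = Add(-1, -2) = -3)
Function('C')(R) = -3
Function('v')(V, g) = Mul(Rational(1, 2), Pow(V, -1), Add(-9, g, Mul(-1, V))) (Function('v')(V, g) = Mul(Add(-9, g, Mul(-1, V)), Pow(Mul(2, V), -1)) = Mul(Add(-9, g, Mul(-1, V)), Mul(Rational(1, 2), Pow(V, -1))) = Mul(Rational(1, 2), Pow(V, -1), Add(-9, g, Mul(-1, V))))
Mul(Add(Function('v')(Function('C')(-7), Function('D')(4)), Add(19, Mul(23, -35))), Pow(Add(-3292, 3839), -1)) = Mul(Add(Mul(Rational(1, 2), Pow(-3, -1), Add(-9, -6, Mul(-1, -3))), Add(19, Mul(23, -35))), Pow(Add(-3292, 3839), -1)) = Mul(Add(Mul(Rational(1, 2), Rational(-1, 3), Add(-9, -6, 3)), Add(19, -805)), Pow(547, -1)) = Mul(Add(Mul(Rational(1, 2), Rational(-1, 3), -12), -786), Rational(1, 547)) = Mul(Add(2, -786), Rational(1, 547)) = Mul(-784, Rational(1, 547)) = Rational(-784, 547)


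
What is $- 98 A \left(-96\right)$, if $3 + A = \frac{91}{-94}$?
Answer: $- \frac{1754592}{47} \approx -37332.0$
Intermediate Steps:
$A = - \frac{373}{94}$ ($A = -3 + \frac{91}{-94} = -3 + 91 \left(- \frac{1}{94}\right) = -3 - \frac{91}{94} = - \frac{373}{94} \approx -3.9681$)
$- 98 A \left(-96\right) = \left(-98\right) \left(- \frac{373}{94}\right) \left(-96\right) = \frac{18277}{47} \left(-96\right) = - \frac{1754592}{47}$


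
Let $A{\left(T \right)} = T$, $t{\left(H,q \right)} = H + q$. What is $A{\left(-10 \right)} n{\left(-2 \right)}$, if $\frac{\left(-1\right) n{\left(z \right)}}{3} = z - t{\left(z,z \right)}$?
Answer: $60$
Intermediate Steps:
$n{\left(z \right)} = 3 z$ ($n{\left(z \right)} = - 3 \left(z - \left(z + z\right)\right) = - 3 \left(z - 2 z\right) = - 3 \left(- z\right) = 3 z$)
$A{\left(-10 \right)} n{\left(-2 \right)} = - 10 \cdot 3 \left(-2\right) = \left(-10\right) \left(-6\right) = 60$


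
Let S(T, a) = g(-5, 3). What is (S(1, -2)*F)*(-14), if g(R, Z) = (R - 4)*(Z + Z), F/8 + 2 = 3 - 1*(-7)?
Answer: 48384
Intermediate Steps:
F = 64 (F = -16 + 8*(3 - 1*(-7)) = -16 + 8*(3 + 7) = -16 + 8*10 = -16 + 80 = 64)
g(R, Z) = 2*Z*(-4 + R) (g(R, Z) = (-4 + R)*(2*Z) = 2*Z*(-4 + R))
S(T, a) = -54 (S(T, a) = 2*3*(-4 - 5) = 2*3*(-9) = -54)
(S(1, -2)*F)*(-14) = -54*64*(-14) = -3456*(-14) = 48384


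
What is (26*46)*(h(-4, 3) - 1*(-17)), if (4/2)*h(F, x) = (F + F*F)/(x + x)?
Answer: 21528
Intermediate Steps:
h(F, x) = (F + F²)/(4*x) (h(F, x) = ((F + F*F)/(x + x))/2 = ((F + F²)/((2*x)))/2 = ((F + F²)*(1/(2*x)))/2 = ((F + F²)/(2*x))/2 = (F + F²)/(4*x))
(26*46)*(h(-4, 3) - 1*(-17)) = (26*46)*((¼)*(-4)*(1 - 4)/3 - 1*(-17)) = 1196*((¼)*(-4)*(⅓)*(-3) + 17) = 1196*(1 + 17) = 1196*18 = 21528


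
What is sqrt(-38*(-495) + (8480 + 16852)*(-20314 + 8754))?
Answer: I*sqrt(292819110) ≈ 17112.0*I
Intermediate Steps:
sqrt(-38*(-495) + (8480 + 16852)*(-20314 + 8754)) = sqrt(18810 + 25332*(-11560)) = sqrt(18810 - 292837920) = sqrt(-292819110) = I*sqrt(292819110)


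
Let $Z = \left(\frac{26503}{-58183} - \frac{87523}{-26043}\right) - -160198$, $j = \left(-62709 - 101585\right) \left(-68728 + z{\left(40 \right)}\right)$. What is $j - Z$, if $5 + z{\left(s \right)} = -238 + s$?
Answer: $\frac{17159999074064600324}{1515259869} \approx 1.1325 \cdot 10^{10}$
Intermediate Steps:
$z{\left(s \right)} = -243 + s$ ($z{\left(s \right)} = -5 + \left(-238 + s\right) = -243 + s$)
$j = 11324949714$ ($j = \left(-62709 - 101585\right) \left(-68728 + \left(-243 + 40\right)\right) = - 164294 \left(-68728 - 203\right) = \left(-164294\right) \left(-68931\right) = 11324949714$)
$Z = \frac{242746002627142}{1515259869}$ ($Z = \left(26503 \left(- \frac{1}{58183}\right) - - \frac{87523}{26043}\right) + 160198 = \left(- \frac{26503}{58183} + \frac{87523}{26043}\right) + 160198 = \frac{4402133080}{1515259869} + 160198 = \frac{242746002627142}{1515259869} \approx 1.602 \cdot 10^{5}$)
$j - Z = 11324949714 - \frac{242746002627142}{1515259869} = \frac{17159999074064600324}{1515259869}$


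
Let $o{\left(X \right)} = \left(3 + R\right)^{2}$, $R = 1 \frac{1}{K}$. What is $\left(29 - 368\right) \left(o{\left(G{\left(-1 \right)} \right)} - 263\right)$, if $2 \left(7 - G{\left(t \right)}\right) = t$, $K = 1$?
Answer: $83733$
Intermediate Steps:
$R = 1$ ($R = 1 \cdot 1^{-1} = 1 \cdot 1 = 1$)
$G{\left(t \right)} = 7 - \frac{t}{2}$
$o{\left(X \right)} = 16$ ($o{\left(X \right)} = \left(3 + 1\right)^{2} = 4^{2} = 16$)
$\left(29 - 368\right) \left(o{\left(G{\left(-1 \right)} \right)} - 263\right) = \left(29 - 368\right) \left(16 - 263\right) = \left(-339\right) \left(-247\right) = 83733$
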